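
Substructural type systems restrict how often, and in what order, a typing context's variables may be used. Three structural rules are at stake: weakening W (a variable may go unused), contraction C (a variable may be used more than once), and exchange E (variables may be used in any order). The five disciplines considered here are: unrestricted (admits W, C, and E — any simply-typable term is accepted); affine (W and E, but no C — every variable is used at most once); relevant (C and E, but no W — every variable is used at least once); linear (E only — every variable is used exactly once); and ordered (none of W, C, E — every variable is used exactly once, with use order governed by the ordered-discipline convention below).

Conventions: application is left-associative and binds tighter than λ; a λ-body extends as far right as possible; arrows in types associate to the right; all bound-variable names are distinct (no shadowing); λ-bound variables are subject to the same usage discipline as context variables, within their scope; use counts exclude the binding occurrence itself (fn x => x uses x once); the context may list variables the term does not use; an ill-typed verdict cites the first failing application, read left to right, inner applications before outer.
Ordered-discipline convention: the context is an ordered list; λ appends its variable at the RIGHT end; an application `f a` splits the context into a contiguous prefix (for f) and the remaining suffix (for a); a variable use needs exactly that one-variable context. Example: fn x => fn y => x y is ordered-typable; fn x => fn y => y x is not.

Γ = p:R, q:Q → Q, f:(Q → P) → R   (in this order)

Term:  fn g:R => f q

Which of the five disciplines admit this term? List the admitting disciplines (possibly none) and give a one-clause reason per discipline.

admitting disciplines: none
usage: p ×0, q ×1, f ×1, g [bound] ×0
use order (left to right): f, q
typing: ill-typed: a function awaiting Q → P gets Q → Q
ordered: ✗, fails simple typing
linear: ✗, a type mismatch blocks all five
affine: ✗, the type mismatch rejects it
relevant: ✗, not simply typable
unrestricted: ✗, fails simple typing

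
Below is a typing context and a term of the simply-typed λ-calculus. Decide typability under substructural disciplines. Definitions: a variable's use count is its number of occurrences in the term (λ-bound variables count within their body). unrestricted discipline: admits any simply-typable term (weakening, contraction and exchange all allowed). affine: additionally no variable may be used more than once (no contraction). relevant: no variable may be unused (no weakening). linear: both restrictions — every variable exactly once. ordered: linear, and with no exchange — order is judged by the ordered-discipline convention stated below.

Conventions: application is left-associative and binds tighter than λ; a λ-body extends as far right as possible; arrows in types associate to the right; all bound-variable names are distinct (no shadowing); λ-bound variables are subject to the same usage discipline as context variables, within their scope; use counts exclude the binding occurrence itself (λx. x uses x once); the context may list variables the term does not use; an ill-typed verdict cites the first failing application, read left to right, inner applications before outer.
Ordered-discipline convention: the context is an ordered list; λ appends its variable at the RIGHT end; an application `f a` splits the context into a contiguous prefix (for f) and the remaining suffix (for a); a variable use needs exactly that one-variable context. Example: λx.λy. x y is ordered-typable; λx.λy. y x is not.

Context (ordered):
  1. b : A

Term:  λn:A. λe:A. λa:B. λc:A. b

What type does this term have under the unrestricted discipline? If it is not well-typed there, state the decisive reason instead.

term : A -> A -> B -> A -> A
variable uses: b=1, n [bound]=0, e [bound]=0, a [bound]=0, c [bound]=0
uses in reading order: b
typing: well-typed at A -> A -> B -> A -> A
summary: ordered ✗, linear ✗, affine ✓, relevant ✗, unrestricted ✓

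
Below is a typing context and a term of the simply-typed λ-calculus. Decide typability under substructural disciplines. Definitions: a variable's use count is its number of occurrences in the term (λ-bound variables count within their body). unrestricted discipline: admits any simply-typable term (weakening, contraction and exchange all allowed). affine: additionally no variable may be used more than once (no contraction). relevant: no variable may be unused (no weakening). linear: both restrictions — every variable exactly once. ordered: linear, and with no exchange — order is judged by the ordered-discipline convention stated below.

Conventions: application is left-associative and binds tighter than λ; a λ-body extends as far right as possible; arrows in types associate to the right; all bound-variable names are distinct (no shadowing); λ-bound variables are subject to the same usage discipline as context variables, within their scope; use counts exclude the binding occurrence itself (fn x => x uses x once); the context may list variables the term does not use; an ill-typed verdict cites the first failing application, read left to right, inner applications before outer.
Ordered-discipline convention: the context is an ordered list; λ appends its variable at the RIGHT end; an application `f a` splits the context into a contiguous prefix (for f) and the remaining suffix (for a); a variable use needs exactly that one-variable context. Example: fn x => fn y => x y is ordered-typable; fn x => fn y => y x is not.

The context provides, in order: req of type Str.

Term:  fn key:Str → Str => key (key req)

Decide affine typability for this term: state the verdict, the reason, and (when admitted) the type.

no — repeated use of key ×2
usage: req: 1, key [bound]: 2
uses in reading order: key, key, req
typing: well-typed — term : (Str → Str) → Str
all disciplines: ordered ✗ | linear ✗ | affine ✗ | relevant ✓ | unrestricted ✓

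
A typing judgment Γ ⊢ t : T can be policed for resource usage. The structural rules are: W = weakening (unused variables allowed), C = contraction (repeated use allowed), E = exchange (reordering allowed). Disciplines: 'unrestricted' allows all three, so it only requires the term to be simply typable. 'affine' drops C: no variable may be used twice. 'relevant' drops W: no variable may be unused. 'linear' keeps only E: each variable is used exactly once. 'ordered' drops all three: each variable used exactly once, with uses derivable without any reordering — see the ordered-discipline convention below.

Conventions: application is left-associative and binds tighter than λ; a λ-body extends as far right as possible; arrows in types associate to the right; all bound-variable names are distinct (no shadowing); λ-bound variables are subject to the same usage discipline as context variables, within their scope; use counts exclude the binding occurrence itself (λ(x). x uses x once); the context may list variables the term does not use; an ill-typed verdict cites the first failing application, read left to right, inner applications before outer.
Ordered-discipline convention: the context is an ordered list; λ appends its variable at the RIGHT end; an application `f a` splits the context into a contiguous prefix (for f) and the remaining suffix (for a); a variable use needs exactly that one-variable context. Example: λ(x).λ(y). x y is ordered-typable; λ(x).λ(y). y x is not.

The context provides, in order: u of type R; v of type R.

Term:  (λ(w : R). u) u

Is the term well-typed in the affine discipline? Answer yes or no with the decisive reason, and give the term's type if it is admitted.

no — u ×2 used more than once (contraction)
counts: u=2; v=0; w [bound]=0
left-to-right use order: u, u
typing: the term checks, with type R
across the five disciplines: ordered ✗, linear ✗, affine ✗, relevant ✗, unrestricted ✓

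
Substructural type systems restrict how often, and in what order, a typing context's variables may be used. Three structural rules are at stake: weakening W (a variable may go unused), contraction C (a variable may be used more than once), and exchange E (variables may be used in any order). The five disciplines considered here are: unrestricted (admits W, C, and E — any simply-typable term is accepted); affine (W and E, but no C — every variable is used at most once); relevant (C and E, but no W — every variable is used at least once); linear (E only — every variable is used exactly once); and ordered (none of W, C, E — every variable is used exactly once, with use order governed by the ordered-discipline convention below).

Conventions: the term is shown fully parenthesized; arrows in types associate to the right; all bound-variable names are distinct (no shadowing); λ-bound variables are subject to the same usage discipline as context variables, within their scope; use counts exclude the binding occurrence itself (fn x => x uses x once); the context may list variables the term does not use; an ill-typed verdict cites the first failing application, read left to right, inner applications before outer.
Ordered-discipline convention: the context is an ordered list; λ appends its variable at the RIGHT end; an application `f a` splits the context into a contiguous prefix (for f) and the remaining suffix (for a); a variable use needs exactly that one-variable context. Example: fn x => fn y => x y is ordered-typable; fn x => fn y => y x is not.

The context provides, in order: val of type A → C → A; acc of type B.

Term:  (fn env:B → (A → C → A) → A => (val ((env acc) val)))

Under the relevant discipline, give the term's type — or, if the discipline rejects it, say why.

term : (B → (A → C → A) → A) → C → A
use counts: val: 2×, acc: 1×, env [bound]: 1×
left-to-right use order: val, env, acc, val
typing: well-typed — term : (B → (A → C → A) → A) → C → A
all disciplines: ordered ✗, linear ✗, affine ✗, relevant ✓, unrestricted ✓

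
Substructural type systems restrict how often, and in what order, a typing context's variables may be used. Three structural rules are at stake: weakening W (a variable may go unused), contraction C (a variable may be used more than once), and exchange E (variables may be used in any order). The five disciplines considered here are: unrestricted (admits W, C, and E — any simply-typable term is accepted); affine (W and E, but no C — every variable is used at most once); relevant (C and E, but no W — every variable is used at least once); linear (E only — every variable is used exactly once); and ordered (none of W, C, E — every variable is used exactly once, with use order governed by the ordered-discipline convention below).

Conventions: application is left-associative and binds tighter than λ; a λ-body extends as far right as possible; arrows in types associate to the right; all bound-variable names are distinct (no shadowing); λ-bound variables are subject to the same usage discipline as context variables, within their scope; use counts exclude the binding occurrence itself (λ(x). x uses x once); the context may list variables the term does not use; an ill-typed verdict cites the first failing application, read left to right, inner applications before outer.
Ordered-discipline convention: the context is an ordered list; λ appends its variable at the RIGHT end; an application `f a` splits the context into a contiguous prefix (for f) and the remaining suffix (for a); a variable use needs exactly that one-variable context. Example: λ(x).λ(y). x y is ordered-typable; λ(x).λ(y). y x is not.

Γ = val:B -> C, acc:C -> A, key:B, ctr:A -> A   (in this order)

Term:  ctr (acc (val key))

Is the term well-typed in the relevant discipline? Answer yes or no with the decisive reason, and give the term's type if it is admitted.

yes — none of val, acc, key, ctr goes unused; term : A
usage: val: 1×; acc: 1×; key: 1×; ctr: 1×
uses in reading order: ctr, acc, val, key
typing: well-typed at A
all disciplines: ordered ✗, linear ✓, affine ✓, relevant ✓, unrestricted ✓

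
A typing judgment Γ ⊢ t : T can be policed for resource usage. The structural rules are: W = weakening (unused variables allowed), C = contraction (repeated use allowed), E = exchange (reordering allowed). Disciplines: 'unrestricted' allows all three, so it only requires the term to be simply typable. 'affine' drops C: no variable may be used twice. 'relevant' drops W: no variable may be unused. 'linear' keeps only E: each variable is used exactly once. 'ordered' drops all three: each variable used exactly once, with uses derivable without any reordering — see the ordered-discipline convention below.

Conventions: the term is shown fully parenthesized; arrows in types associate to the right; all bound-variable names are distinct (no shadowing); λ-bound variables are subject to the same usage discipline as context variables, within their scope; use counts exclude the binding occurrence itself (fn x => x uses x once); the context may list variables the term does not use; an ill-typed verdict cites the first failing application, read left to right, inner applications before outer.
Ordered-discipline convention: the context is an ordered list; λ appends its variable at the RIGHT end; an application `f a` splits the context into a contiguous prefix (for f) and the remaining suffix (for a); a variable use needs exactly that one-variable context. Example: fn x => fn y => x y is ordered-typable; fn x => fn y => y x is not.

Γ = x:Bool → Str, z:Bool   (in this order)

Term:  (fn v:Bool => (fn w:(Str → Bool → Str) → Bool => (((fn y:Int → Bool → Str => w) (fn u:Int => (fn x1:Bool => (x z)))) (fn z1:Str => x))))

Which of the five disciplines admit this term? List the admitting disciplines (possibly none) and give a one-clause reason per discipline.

admitted by: unrestricted
variable uses: x: 2; z: 1; v (bound): 0; w (bound): 1; y (bound): 0; u (bound): 0; x1 (bound): 0; z1 (bound): 0
uses in reading order: w, x, z, x
typing: ✓ — Bool → ((Str → Bool → Str) → Bool) → Bool
ordered: ✗ — needs contraction — x ×2; needs weakening: v, y, u, x1, z1 unused
linear: ✗ — needs contraction — x ×2; needs weakening: v, y, u, x1, z1 unused
affine: ✗ — needs contraction — x ×2
relevant: ✗ — needs weakening: v, y, u, x1, z1 unused
unrestricted: ✓ — simply typable at Bool → ((Str → Bool → Str) → Bool) → Bool; W, C, E all held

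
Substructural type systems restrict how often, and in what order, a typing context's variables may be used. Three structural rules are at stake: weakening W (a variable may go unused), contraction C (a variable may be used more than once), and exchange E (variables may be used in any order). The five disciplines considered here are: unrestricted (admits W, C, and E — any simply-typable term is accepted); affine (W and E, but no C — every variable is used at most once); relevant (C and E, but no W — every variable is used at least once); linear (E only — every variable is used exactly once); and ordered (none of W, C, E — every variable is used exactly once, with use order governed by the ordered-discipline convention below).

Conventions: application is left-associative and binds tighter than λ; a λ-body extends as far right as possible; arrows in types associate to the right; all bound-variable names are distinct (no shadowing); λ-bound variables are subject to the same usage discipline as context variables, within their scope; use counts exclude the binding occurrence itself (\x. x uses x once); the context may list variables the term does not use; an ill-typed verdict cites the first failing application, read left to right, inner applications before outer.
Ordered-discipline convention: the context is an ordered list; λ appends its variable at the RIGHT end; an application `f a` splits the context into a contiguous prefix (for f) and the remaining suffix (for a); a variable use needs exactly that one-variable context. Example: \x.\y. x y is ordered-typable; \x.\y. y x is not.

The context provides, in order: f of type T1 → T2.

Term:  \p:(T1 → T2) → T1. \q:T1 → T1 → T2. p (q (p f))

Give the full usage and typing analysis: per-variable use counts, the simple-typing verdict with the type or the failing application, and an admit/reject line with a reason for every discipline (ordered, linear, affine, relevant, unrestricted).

use counts: f: 1; p (bound): 2; q (bound): 1
left-to-right use order: p, q, p, f
typing: well-typed — term : ((T1 → T2) → T1) → (T1 → T1 → T2) → T1
ordered: ✗, repeated use of p ×2
linear: ✗, repeated use of p ×2
affine: ✗, repeated use of p ×2
relevant: ✓, at least one use each (f, p, q)
unrestricted: ✓, simply typable at ((T1 → T2) → T1) → (T1 → T1 → T2) → T1; W, C, E all held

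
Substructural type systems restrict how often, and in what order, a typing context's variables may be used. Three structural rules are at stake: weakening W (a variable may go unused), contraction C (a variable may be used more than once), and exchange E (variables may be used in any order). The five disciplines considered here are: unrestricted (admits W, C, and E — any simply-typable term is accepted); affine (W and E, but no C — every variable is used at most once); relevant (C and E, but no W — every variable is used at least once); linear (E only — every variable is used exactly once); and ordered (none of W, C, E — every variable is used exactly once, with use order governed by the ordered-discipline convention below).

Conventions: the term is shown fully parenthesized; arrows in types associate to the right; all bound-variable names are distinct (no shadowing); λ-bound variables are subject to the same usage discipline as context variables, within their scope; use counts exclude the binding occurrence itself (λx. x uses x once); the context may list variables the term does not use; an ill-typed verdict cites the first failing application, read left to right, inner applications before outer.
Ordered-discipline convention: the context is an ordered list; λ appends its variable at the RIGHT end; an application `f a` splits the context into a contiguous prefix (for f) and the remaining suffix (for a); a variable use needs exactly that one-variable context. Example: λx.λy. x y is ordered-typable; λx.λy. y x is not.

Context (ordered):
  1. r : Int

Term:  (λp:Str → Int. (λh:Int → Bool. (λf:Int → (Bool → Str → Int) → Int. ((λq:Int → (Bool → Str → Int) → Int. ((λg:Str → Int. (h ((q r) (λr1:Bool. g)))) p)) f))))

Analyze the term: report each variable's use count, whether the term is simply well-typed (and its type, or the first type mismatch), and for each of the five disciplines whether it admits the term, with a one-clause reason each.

usage: r=1, p (bound)=1, h (bound)=1, f (bound)=1, q (bound)=1, g (bound)=1, r1 (bound)=0
order of uses: h, q, r, g, p, f
typing: well-typed at (Str → Int) → (Int → Bool) → (Int → (Bool → Str → Int) → Int) → Bool
ordered ✗ (needs weakening: r1 unused)
linear ✗ (needs weakening: r1 unused)
affine ✓ (none of r, p, h, f, q, g, r1 used more than once)
relevant ✗ (needs weakening: r1 unused)
unrestricted ✓ (type-checks ((Str → Int) → (Int → Bool) → (Int → (Bool → Str → Int) → Int) → Bool) and nothing is barred)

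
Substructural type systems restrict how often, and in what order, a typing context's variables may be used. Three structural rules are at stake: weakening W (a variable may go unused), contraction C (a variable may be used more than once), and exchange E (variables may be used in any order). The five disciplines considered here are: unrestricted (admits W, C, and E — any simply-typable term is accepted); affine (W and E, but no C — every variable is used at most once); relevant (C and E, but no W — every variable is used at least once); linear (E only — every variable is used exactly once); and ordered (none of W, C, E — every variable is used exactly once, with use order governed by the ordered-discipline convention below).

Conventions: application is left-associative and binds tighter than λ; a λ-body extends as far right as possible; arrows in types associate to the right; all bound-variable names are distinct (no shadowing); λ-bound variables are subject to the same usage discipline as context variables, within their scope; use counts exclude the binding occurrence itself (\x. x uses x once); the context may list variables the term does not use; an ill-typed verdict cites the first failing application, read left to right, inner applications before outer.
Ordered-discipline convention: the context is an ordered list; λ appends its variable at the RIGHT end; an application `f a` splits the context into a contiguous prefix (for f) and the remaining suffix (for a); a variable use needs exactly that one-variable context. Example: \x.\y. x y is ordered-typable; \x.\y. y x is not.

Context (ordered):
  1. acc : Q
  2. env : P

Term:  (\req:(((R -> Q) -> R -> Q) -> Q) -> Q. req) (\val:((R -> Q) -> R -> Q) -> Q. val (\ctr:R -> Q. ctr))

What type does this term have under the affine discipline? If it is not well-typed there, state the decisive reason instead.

term : (((R -> Q) -> R -> Q) -> Q) -> Q
counts: acc: 0; env: 0; req (bound): 1; val (bound): 1; ctr (bound): 1
uses in reading order: req, val, ctr
typing: the term checks, with type (((R -> Q) -> R -> Q) -> Q) -> Q
across the five disciplines: ordered ✗; linear ✗; affine ✓; relevant ✗; unrestricted ✓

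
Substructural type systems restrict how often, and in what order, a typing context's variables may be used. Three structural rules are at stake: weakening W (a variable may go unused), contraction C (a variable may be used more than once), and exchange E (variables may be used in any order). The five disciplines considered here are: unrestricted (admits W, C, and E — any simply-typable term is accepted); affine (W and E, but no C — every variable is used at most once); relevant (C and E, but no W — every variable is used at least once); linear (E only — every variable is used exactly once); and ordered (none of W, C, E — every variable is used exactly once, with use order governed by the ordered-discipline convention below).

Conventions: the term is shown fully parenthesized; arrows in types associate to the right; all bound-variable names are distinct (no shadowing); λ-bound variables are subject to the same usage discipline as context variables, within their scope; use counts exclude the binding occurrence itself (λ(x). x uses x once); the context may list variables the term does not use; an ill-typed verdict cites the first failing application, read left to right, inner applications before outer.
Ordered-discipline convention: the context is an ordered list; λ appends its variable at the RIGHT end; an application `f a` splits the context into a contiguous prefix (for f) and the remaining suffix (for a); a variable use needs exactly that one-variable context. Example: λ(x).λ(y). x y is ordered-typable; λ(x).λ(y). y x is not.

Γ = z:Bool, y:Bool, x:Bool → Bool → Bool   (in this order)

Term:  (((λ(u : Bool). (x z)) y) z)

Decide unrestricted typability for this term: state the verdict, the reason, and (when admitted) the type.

yes — simply typable at Bool; W, C, E all held; term : Bool
use counts: z: 2×; y: 1×; x: 1×; u (bound): 0×
order of uses: x, z, y, z
typing: ✓ — Bool
summary: ordered ✗ · linear ✗ · affine ✗ · relevant ✗ · unrestricted ✓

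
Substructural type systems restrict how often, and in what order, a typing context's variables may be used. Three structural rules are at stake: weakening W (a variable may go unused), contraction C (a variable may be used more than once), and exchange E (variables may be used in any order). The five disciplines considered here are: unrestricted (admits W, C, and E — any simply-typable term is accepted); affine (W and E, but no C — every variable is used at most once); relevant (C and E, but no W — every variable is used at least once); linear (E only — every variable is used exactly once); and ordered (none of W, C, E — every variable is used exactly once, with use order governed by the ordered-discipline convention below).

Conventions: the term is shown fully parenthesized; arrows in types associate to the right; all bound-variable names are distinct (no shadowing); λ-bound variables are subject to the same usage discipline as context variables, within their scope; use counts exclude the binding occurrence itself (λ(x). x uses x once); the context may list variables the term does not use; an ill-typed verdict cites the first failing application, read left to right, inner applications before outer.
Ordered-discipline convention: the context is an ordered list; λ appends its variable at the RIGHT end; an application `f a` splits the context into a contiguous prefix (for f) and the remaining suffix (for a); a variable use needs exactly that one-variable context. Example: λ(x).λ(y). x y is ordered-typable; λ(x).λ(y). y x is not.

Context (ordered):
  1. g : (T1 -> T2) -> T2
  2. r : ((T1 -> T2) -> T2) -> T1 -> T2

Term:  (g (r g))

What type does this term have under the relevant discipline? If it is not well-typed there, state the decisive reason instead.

term : T2
counts: g: 2×; r: 1×
left-to-right use order: g, r, g
typing: ✓ — T2
summary: ordered ✗ · linear ✗ · affine ✗ · relevant ✓ · unrestricted ✓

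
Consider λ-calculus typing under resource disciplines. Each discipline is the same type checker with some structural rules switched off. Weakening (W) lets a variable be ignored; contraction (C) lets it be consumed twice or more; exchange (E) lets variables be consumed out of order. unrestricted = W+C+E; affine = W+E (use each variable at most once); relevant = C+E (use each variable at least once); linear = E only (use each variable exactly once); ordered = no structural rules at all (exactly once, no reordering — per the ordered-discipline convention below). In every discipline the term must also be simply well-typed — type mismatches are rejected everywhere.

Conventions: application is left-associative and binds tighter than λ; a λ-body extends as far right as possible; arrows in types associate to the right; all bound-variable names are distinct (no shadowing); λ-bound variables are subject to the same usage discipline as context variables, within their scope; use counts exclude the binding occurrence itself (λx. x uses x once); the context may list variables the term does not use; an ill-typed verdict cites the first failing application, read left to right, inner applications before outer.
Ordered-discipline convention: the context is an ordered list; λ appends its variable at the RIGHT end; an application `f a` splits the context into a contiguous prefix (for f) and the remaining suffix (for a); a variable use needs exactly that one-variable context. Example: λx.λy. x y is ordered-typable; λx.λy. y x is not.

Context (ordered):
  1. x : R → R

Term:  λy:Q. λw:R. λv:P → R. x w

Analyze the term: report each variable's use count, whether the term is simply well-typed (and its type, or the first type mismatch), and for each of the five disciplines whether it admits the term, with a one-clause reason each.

use counts: x=1, y (λ-bound)=0, w (λ-bound)=1, v (λ-bound)=0
uses in reading order: x, w
typing: the term checks, with type Q → R → (P → R) → R
ordered: ✗ — needs weakening: y, v unused
linear: ✗ — needs weakening: y, v unused
affine: ✓ — no duplicate uses among x, y, w, v
relevant: ✗ — needs weakening: y, v unused
unrestricted: ✓ — simply typable at Q → R → (P → R) → R; W, C, E all held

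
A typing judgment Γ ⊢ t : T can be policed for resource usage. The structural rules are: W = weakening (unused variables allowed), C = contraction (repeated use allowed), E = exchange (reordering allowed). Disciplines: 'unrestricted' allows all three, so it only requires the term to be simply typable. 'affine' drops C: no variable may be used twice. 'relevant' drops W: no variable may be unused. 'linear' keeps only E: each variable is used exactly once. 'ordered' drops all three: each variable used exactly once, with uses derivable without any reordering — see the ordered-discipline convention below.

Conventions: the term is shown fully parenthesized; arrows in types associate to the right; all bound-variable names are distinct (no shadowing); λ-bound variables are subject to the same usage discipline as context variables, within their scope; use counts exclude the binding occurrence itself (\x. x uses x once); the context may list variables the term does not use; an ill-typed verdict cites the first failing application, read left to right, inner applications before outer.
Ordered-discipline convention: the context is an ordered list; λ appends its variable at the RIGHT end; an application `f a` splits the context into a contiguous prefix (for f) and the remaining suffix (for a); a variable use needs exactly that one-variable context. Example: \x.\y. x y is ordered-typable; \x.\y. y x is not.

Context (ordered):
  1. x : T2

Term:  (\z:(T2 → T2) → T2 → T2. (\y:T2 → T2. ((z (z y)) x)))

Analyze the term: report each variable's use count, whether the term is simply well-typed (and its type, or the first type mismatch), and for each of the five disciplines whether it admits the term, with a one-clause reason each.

variable uses: x=1, z (λ-bound)=2, y (λ-bound)=1
order of uses: z, z, y, x
typing: ✓ — ((T2 → T2) → T2 → T2) → (T2 → T2) → T2
ordered: ✗, needs contraction — z ×2
linear: ✗, needs contraction — z ×2
affine: ✗, needs contraction — z ×2
relevant: ✓, x, z, y: all used, weakening unneeded
unrestricted: ✓, type-checks (((T2 → T2) → T2 → T2) → (T2 → T2) → T2) and nothing is barred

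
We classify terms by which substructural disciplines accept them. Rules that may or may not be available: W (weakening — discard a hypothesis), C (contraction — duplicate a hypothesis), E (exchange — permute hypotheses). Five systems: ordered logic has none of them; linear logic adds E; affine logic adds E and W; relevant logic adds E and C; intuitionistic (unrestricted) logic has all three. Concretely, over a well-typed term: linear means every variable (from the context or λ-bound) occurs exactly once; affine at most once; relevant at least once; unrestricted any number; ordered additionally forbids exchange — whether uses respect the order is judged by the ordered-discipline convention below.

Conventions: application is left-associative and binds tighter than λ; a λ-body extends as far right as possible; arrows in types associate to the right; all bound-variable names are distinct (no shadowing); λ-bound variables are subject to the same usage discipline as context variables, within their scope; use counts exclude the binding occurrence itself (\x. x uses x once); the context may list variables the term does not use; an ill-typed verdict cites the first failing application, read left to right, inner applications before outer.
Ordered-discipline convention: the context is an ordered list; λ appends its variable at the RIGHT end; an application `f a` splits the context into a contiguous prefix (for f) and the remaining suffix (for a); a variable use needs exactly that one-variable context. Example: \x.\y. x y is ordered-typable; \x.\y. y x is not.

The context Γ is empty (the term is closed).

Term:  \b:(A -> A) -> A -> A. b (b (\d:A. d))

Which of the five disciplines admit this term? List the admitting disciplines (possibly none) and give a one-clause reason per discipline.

admitted by: relevant, unrestricted
usage: b (λ-bound): 2×; d (λ-bound): 1×
left-to-right use order: b, b, d
typing: well-typed at ((A -> A) -> A -> A) -> A -> A
ordered ✗ (b ×2 used more than once (contraction))
linear ✗ (b ×2 used more than once (contraction))
affine ✗ (b ×2 used more than once (contraction))
relevant ✓ (at least one use each (b, d))
unrestricted ✓ (simply typable at ((A -> A) -> A -> A) -> A -> A; W, C, E all held)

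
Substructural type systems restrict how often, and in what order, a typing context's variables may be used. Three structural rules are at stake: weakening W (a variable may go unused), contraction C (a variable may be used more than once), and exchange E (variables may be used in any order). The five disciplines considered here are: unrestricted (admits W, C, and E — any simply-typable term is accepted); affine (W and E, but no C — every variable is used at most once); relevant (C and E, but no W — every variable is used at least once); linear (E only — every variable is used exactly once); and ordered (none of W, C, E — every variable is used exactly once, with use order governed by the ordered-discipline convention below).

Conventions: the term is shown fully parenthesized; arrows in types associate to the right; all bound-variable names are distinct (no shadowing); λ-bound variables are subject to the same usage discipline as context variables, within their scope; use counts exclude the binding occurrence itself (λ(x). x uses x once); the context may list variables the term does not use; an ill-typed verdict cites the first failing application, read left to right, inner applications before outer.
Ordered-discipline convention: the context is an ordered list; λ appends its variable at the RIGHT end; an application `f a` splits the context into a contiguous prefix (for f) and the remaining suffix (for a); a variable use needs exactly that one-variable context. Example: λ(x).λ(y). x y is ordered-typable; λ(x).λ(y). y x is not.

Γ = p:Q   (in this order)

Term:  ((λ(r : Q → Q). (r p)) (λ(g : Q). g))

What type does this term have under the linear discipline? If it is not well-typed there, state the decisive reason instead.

term : Q
usage: p=1, r (bound)=1, g (bound)=1
uses in reading order: r, p, g
typing: the term checks, with type Q
across the five disciplines: ordered ✗ · linear ✓ · affine ✓ · relevant ✓ · unrestricted ✓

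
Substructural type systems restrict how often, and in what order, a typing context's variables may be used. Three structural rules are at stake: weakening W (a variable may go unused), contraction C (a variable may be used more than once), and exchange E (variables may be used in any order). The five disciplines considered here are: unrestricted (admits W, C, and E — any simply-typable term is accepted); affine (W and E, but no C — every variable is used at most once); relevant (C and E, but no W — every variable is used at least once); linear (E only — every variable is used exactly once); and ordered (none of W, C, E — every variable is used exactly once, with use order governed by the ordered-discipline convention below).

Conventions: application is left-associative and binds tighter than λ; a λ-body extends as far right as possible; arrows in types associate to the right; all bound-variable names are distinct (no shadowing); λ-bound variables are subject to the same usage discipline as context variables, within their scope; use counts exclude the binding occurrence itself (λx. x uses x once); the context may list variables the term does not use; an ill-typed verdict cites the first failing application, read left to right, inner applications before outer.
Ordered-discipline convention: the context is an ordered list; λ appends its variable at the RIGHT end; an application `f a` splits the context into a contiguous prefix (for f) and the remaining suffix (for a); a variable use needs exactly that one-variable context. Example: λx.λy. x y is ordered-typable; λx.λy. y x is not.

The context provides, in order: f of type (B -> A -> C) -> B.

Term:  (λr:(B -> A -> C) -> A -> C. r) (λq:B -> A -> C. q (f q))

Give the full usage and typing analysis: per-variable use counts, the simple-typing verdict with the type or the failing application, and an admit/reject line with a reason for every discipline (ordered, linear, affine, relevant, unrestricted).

counts: f=1, r [bound]=1, q [bound]=2
use order (left to right): r, q, f, q
typing: ✓ — (B -> A -> C) -> A -> C
ordered ✗ (uses contraction: q ×2)
linear ✗ (uses contraction: q ×2)
affine ✗ (uses contraction: q ×2)
relevant ✓ (none of f, r, q goes unused)
unrestricted ✓ (typability at (B -> A -> C) -> A -> C is all that's needed)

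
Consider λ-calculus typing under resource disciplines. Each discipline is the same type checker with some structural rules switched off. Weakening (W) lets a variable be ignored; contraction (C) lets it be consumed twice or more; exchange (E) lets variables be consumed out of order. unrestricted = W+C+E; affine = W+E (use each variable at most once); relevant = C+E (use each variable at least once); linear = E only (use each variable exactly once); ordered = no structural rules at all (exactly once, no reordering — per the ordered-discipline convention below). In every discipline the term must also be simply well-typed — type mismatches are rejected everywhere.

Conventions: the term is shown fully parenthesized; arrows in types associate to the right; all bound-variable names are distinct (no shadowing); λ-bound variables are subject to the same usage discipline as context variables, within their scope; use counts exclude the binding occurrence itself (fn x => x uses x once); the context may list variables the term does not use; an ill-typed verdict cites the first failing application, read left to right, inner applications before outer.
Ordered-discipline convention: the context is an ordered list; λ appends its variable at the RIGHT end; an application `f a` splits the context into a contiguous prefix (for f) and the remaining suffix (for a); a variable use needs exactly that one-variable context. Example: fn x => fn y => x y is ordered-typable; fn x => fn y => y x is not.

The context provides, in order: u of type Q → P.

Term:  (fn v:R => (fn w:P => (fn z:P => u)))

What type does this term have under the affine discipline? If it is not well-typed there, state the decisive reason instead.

term : R → P → P → Q → P
variable uses: u ×1, v (λ-bound) ×0, w (λ-bound) ×0, z (λ-bound) ×0
order of uses: u
typing: well-typed at R → P → P → Q → P
per-discipline verdicts: ordered ✗ · linear ✗ · affine ✓ · relevant ✗ · unrestricted ✓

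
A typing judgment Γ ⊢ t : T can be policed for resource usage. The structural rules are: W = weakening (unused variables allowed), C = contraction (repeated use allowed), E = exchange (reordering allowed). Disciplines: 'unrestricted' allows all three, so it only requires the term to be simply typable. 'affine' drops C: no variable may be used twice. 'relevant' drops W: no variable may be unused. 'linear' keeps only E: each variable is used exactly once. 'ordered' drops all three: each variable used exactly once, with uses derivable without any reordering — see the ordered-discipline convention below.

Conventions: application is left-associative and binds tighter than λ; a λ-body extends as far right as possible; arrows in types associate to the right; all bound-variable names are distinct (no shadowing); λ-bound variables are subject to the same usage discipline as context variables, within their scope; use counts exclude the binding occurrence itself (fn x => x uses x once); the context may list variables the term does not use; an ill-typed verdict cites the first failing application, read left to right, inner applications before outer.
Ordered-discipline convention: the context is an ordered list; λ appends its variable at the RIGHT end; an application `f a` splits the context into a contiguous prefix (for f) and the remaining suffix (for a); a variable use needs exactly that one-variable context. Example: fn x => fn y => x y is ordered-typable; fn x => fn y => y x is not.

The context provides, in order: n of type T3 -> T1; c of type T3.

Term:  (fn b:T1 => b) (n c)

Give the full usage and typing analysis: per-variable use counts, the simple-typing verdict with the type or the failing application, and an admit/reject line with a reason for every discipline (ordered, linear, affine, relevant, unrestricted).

usage: n: 1, c: 1, b (bound): 1
left-to-right use order: b, n, c
typing: the term checks, with type T1
ordered: ✓, single-use (n, c, b), ordered derivation ok
linear: ✓, exactly-once usage across n, c, b
affine: ✓, no duplicate uses among n, c, b
relevant: ✓, at least one use each (n, c, b)
unrestricted: ✓, well-typed at T1; no restrictions here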